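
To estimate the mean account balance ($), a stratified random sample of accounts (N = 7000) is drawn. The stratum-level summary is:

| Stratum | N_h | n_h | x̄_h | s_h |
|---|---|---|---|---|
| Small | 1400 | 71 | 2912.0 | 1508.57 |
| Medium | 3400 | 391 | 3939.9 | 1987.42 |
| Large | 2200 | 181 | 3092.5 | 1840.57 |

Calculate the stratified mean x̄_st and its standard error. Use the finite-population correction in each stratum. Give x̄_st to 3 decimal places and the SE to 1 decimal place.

x̄_st ≈ 3467.994, SE ≈ 70.9

x̄_st = Σ W_h x̄_h = (1400·2912.0 + 3400·3939.9 + 2200·3092.5)/7000 = 3467.99429
V̂(x̄_st) = Σ W_h² (1 − n_h/N_h) s_h²/n_h, with W_h = N_h/N and N = 7000:
  stratum Small: (1400/7000)²·(1 − 71/1400)·1508.57²/71 = 1217.11
  stratum Medium: (3400/7000)²·(1 − 391/3400)·1987.42²/391 = 2109.15
  stratum Large: (2200/7000)²·(1 − 181/2200)·1840.57²/181 = 1696.64
V̂(x̄_st) = 5022.9
SE(x̄_st) = √5022.9 = 70.8724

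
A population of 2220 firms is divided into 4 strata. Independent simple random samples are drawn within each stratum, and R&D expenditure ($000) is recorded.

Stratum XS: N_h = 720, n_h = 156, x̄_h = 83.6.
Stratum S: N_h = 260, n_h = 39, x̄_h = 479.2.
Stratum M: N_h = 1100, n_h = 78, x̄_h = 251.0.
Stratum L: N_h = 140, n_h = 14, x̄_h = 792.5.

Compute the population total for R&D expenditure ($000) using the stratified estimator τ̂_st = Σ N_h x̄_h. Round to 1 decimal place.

τ̂_st ≈ 571834.0

τ̂_st = Σ N_h x̄_h = 720·83.6 + 260·479.2 + 1100·251.0 + 140·792.5 = 571834.0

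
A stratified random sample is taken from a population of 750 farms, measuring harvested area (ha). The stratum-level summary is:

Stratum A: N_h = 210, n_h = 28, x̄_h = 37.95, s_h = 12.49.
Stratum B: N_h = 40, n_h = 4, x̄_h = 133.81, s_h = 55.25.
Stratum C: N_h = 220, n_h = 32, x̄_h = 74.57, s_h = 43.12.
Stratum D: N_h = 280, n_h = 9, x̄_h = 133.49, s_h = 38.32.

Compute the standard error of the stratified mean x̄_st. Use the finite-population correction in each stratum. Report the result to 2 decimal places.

SE(x̄_st) ≈ 5.35

V̂(x̄_st) = Σ W_h² (1 − n_h/N_h) s_h²/n_h, with W_h = N_h/N and N = 750:
  stratum A: (210/750)²·(1 − 28/210)·12.49²/28 = 0.37856
  stratum B: (40/750)²·(1 − 4/40)·55.25²/4 = 1.95364
  stratum C: (220/750)²·(1 − 32/220)·43.12²/32 = 4.27234
  stratum D: (280/750)²·(1 − 9/280)·38.32²/9 = 22.0097
V̂(x̄_st) = 28.6142
SE(x̄_st) = √28.6142 = 5.34922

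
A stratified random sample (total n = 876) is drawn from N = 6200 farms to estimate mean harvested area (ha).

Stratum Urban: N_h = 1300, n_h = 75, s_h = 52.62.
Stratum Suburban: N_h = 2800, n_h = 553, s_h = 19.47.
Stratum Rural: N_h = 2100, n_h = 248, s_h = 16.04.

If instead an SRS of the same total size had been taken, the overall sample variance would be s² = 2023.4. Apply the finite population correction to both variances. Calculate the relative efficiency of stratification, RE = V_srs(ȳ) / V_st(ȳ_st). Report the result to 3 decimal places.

V̂(ȳ_st) = Σ W_h² (1 − n_h/N_h) s_h²/n_h, with W_h = N_h/N and N = 6200:
  stratum Urban: (1300/6200)²·(1 − 75/1300)·52.62²/75 = 1.52945
  stratum Suburban: (2800/6200)²·(1 − 553/2800)·19.47²/553 = 0.112198
  stratum Rural: (2100/6200)²·(1 − 248/2100)·16.04²/248 = 0.104962
V_st = 1.74661
V_srs = (1 − 876/6200)·2023.4/876 = 1.98346
Relative efficiency = V_srs / V_st = 1.98346/1.74661 = 1.1356

RE ≈ 1.136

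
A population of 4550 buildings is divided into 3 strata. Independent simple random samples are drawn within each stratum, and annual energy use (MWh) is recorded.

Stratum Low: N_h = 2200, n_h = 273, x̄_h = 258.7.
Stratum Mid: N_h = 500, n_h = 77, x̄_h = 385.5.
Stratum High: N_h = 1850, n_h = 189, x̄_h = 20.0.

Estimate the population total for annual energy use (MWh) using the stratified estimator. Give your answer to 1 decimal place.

τ̂_st ≈ 798890.0

τ̂_st = Σ N_h x̄_h = 2200·258.7 + 500·385.5 + 1850·20.0 = 798890.0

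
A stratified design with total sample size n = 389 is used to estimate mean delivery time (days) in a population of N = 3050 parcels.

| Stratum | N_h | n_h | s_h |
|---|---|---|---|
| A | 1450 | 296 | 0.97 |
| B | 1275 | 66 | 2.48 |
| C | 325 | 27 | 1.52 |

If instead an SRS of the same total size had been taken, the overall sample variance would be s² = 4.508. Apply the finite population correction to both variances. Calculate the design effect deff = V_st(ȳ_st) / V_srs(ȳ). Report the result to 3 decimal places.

V̂(ȳ_st) = Σ W_h² (1 − n_h/N_h) s_h²/n_h, with W_h = N_h/N and N = 3050:
  stratum A: (1450/3050)²·(1 − 296/1450)·0.97²/296 = 0.000571776
  stratum B: (1275/3050)²·(1 − 66/1275)·2.48²/66 = 0.0154417
  stratum C: (325/3050)²·(1 − 27/325)·1.52²/27 = 0.000890889
V_st = 0.0169044
V_srs = (1 − 389/3050)·4.508/389 = 0.0101107
deff = V_st / V_srs = 0.0169044/0.0101107 = 1.6719

deff ≈ 1.672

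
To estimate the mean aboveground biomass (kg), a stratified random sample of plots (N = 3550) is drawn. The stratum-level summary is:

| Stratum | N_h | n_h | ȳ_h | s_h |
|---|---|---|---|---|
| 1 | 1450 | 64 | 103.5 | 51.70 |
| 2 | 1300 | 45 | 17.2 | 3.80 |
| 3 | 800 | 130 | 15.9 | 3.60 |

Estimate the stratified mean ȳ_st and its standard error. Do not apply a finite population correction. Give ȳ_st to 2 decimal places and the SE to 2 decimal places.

ȳ_st ≈ 52.16, SE ≈ 2.65

ȳ_st = Σ W_h ȳ_h = (1450·103.5 + 1300·17.2 + 800·15.9)/3550 = 52.15634
V̂(ȳ_st) = Σ W_h² s_h²/n_h, with W_h = N_h/N and N = 3550:
  stratum 1: (1450/3550)²·51.70²/64 = 6.96756
  stratum 2: (1300/3550)²·3.80²/45 = 0.0430313
  stratum 3: (800/3550)²·3.60²/130 = 0.00506273
V̂(ȳ_st) = 7.01565
SE(ȳ_st) = √7.01565 = 2.64871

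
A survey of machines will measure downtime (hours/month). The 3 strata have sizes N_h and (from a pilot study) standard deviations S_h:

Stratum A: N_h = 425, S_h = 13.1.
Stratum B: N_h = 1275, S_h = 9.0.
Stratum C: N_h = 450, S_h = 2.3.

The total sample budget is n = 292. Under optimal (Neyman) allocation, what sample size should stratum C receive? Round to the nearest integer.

Neyman allocation: n_h = n · N_h S_h / Σ N_i S_i, with n = 292.
  stratum A: N_h·S_h = 425·13.1 = 5567.50
  stratum B: N_h·S_h = 1275·9.0 = 11475.00
  stratum C: N_h·S_h = 450·2.3 = 1035.00
Σ N_h S_h = 18077.50
n for stratum C = 292·1035.00/18077.50 = 16.718 → 17

17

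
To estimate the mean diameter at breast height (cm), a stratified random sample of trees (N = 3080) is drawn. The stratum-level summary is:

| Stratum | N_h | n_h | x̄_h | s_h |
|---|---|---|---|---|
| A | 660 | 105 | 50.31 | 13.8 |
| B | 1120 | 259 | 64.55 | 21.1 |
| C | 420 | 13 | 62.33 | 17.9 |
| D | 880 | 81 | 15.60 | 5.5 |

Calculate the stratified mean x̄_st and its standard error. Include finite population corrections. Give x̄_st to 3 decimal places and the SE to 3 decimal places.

x̄_st ≈ 47.210, SE ≈ 0.847

x̄_st = Σ W_h x̄_h = (660·50.31 + 1120·64.55 + 420·62.33 + 880·15.60)/3080 = 47.21013
V̂(x̄_st) = Σ W_h² (1 − n_h/N_h) s_h²/n_h, with W_h = N_h/N and N = 3080:
  stratum A: (660/3080)²·(1 − 105/660)·13.8²/105 = 0.0700333
  stratum B: (1120/3080)²·(1 − 259/1120)·21.1²/259 = 0.174737
  stratum C: (420/3080)²·(1 − 13/420)·17.9²/13 = 0.444125
  stratum D: (880/3080)²·(1 − 81/880)·5.5²/81 = 0.0276801
V̂(x̄_st) = 0.716575
SE(x̄_st) = √0.716575 = 0.846508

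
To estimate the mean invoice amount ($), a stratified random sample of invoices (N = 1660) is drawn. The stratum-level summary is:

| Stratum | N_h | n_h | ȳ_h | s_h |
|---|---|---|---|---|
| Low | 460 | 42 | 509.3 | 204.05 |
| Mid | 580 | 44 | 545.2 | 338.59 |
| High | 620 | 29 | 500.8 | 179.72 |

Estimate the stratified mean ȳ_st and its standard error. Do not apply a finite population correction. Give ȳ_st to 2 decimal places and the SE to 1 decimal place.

ȳ_st = Σ W_h ȳ_h = (460·509.3 + 580·545.2 + 620·500.8)/1660 = 518.66867
V̂(ȳ_st) = Σ W_h² s_h²/n_h, with W_h = N_h/N and N = 1660:
  stratum Low: (460/1660)²·204.05²/42 = 76.1243
  stratum Mid: (580/1660)²·338.59²/44 = 318.079
  stratum High: (620/1660)²·179.72²/29 = 155.368
V̂(ȳ_st) = 549.572
SE(ȳ_st) = √549.572 = 23.4429

ȳ_st ≈ 518.67, SE ≈ 23.4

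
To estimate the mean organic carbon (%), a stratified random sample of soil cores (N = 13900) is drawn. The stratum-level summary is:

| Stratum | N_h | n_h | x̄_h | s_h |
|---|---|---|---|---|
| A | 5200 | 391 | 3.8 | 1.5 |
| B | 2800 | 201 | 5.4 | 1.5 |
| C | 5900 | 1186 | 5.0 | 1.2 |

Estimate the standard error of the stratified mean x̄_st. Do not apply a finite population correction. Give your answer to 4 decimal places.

SE(x̄_st) ≈ 0.0384

V̂(x̄_st) = Σ W_h² s_h²/n_h, with W_h = N_h/N and N = 13900:
  stratum A: (5200/13900)²·1.5²/391 = 0.000805347
  stratum B: (2800/13900)²·1.5²/201 = 0.000454227
  stratum C: (5900/13900)²·1.2²/1186 = 0.000218752
V̂(x̄_st) = 0.00147833
SE(x̄_st) = √0.00147833 = 0.038449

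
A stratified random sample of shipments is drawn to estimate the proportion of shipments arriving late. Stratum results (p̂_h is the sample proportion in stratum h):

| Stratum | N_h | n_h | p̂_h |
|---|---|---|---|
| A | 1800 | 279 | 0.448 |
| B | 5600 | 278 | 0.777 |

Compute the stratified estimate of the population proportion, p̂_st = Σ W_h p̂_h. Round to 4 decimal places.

N = 7400; stratum weights W_h = N_h/N.
p̂_st = Σ W_h p̂_h = (1800·0.448 + 5600·0.777)/7400 = 0.69697

p̂_st ≈ 0.6970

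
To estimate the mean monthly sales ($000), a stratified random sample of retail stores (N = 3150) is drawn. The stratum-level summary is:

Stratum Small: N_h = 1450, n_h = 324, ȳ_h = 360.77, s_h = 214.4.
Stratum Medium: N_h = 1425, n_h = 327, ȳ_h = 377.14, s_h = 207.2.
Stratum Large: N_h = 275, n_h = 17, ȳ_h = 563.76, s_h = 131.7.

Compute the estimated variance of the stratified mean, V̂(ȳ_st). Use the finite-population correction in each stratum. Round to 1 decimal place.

V̂(ȳ_st) ≈ 51.3

V̂(ȳ_st) = Σ W_h² (1 − n_h/N_h) s_h²/n_h, with W_h = N_h/N and N = 3150:
  stratum Small: (1450/3150)²·(1 − 324/1450)·214.4²/324 = 23.3448
  stratum Medium: (1425/3150)²·(1 − 327/1425)·207.2²/327 = 20.7027
  stratum Large: (275/3150)²·(1 − 17/275)·131.7²/17 = 7.29548
V̂(ȳ_st) = 51.343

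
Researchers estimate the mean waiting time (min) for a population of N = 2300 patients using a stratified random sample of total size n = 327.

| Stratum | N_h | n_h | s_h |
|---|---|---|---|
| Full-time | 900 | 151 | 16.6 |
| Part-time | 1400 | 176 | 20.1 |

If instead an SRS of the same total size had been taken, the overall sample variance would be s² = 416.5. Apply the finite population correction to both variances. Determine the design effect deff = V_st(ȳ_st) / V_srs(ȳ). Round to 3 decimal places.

V̂(ȳ_st) = Σ W_h² (1 − n_h/N_h) s_h²/n_h, with W_h = N_h/N and N = 2300:
  stratum Full-time: (900/2300)²·(1 − 151/900)·16.6²/151 = 0.232545
  stratum Part-time: (1400/2300)²·(1 − 176/1400)·20.1²/176 = 0.743589
V_st = 0.976135
V_srs = (1 − 327/2300)·416.5/327 = 1.09261
deff = V_st / V_srs = 0.976135/1.09261 = 0.8934

deff ≈ 0.893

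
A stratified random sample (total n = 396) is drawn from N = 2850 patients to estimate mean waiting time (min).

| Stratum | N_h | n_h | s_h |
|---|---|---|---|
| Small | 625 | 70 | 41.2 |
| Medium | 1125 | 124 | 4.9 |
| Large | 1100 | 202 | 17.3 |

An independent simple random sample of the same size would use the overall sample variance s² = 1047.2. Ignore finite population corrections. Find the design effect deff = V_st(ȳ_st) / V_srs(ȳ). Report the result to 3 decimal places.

V̂(ȳ_st) = Σ W_h² s_h²/n_h, with W_h = N_h/N and N = 2850:
  stratum Small: (625/2850)²·41.2²/70 = 1.16618
  stratum Medium: (1125/2850)²·4.9²/124 = 0.0301707
  stratum Large: (1100/2850)²·17.3²/202 = 0.220717
V_st = 1.41707
V_srs = s²/n = 1047.2/396 = 2.64444
deff = V_st / V_srs = 1.41707/2.64444 = 0.5359

deff ≈ 0.536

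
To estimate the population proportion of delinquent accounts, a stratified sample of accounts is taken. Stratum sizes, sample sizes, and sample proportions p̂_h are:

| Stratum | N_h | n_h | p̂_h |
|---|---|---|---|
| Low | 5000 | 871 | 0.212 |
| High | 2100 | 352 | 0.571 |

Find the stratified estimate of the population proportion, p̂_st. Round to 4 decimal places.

p̂_st ≈ 0.3182

N = 7100; stratum weights W_h = N_h/N.
p̂_st = Σ W_h p̂_h = (5000·0.212 + 2100·0.571)/7100 = 0.31818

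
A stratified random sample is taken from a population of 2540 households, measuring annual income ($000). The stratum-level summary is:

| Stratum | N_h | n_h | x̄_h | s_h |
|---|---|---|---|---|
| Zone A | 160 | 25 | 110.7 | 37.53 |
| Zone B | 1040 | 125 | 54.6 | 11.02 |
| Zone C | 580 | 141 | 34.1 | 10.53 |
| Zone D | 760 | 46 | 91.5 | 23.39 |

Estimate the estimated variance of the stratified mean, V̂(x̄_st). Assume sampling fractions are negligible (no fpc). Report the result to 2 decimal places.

V̂(x̄_st) ≈ 1.49

V̂(x̄_st) = Σ W_h² s_h²/n_h, with W_h = N_h/N and N = 2540:
  stratum Zone A: (160/2540)²·37.53²/25 = 0.223558
  stratum Zone B: (1040/2540)²·11.02²/125 = 0.162874
  stratum Zone C: (580/2540)²·10.53²/141 = 0.041004
  stratum Zone D: (760/2540)²·23.39²/46 = 1.06479
V̂(x̄_st) = 1.49222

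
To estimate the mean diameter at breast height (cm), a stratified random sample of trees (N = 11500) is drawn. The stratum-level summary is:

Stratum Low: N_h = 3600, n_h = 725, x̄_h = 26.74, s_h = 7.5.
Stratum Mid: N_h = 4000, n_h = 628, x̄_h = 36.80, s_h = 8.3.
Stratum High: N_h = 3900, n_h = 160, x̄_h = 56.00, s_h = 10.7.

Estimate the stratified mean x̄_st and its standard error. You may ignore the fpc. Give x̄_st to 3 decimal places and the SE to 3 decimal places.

x̄_st = Σ W_h x̄_h = (3600·26.74 + 4000·36.80 + 3900·56.00)/11500 = 40.16209
V̂(x̄_st) = Σ W_h² s_h²/n_h, with W_h = N_h/N and N = 11500:
  stratum Low: (3600/11500)²·7.5²/725 = 0.00760315
  stratum Mid: (4000/11500)²·8.3²/628 = 0.0132715
  stratum High: (3900/11500)²·10.7²/160 = 0.0822965
V̂(x̄_st) = 0.103171
SE(x̄_st) = √0.103171 = 0.321203

x̄_st ≈ 40.162, SE ≈ 0.321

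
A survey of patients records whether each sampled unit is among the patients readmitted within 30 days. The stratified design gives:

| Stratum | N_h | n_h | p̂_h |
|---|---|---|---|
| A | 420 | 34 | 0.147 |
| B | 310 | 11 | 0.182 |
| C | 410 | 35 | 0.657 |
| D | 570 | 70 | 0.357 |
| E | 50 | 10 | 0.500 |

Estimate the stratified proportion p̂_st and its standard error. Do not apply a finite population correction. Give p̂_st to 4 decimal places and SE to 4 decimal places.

N = 1760; stratum weights W_h = N_h/N.
p̂_st = Σ W_h p̂_h = (420·0.147 + 310·0.182 + 410·0.657 + 570·0.357 + 50·0.500)/1760 = 0.35001
V̂(p̂_st) = Σ W_h² p̂_h(1−p̂_h)/(n_h−1):
  stratum A: (420/1760)²·0.147·0.853/33 = 0.000216384
  stratum B: (310/1760)²·0.182·0.818/10 = 0.000461873
  stratum C: (410/1760)²·0.657·0.343/34 = 0.000359686
  stratum D: (570/1760)²·0.357·0.643/69 = 0.000348943
  stratum E: (50/1760)²·0.500·0.500/9 = 2.24188e-05
V̂(p̂_st) = 0.0014093; SE = √V̂ = 0.0375407

p̂_st ≈ 0.3500, SE ≈ 0.0375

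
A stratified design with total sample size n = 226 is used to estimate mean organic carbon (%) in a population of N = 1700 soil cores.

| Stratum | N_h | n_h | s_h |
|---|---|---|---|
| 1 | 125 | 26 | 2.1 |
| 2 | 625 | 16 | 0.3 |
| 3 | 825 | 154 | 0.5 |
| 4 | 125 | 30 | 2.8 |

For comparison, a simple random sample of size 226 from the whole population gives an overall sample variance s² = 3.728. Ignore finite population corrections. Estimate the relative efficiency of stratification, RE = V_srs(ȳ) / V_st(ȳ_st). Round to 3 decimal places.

V̂(ȳ_st) = Σ W_h² s_h²/n_h, with W_h = N_h/N and N = 1700:
  stratum 1: (125/1700)²·2.1²/26 = 0.000917038
  stratum 2: (625/1700)²·0.3²/16 = 0.0007603
  stratum 3: (825/1700)²·0.5²/154 = 0.000382322
  stratum 4: (125/1700)²·2.8²/30 = 0.00141292
V_st = 0.00347258
V_srs = s²/n = 3.728/226 = 0.0164956
Relative efficiency = V_srs / V_st = 0.0164956/0.00347258 = 4.7502

RE ≈ 4.750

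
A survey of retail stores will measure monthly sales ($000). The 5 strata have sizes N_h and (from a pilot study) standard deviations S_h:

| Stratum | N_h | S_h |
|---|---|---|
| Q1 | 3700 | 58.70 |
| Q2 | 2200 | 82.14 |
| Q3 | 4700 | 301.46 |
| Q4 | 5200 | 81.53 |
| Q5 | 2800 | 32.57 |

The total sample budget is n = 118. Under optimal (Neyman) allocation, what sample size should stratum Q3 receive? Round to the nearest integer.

72

Neyman allocation: n_h = n · N_h S_h / Σ N_i S_i, with n = 118.
  stratum Q1: N_h·S_h = 3700·58.70 = 217190.00
  stratum Q2: N_h·S_h = 2200·82.14 = 180708.00
  stratum Q3: N_h·S_h = 4700·301.46 = 1416862.00
  stratum Q4: N_h·S_h = 5200·81.53 = 423956.00
  stratum Q5: N_h·S_h = 2800·32.57 = 91196.00
Σ N_h S_h = 2329912.00
n for stratum Q3 = 118·1416862.00/2329912.00 = 71.758 → 72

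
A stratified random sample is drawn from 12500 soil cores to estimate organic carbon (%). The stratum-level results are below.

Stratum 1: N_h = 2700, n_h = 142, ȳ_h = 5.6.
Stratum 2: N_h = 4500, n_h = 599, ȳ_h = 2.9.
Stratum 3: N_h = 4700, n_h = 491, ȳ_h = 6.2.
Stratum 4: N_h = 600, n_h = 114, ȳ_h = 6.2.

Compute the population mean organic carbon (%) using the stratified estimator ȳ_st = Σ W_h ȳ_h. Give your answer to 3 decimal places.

N = Σ N_h = 12500. Stratum weights W_h = N_h/N.
ȳ_st = (2700·5.6 + 4500·2.9 + 4700·6.2 + 600·6.2) / 12500 = 4.88240

ȳ_st ≈ 4.882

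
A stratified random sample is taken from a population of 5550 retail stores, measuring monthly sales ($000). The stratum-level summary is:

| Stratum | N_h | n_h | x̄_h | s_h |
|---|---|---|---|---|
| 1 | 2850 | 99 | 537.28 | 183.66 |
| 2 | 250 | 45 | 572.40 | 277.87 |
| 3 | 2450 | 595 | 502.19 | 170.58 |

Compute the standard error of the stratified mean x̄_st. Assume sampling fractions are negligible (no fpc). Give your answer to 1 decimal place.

SE(x̄_st) ≈ 10.1

V̂(x̄_st) = Σ W_h² s_h²/n_h, with W_h = N_h/N and N = 5550:
  stratum 1: (2850/5550)²·183.66²/99 = 89.8458
  stratum 2: (250/5550)²·277.87²/45 = 3.48149
  stratum 3: (2450/5550)²·170.58²/595 = 9.52984
V̂(x̄_st) = 102.857
SE(x̄_st) = √102.857 = 10.1418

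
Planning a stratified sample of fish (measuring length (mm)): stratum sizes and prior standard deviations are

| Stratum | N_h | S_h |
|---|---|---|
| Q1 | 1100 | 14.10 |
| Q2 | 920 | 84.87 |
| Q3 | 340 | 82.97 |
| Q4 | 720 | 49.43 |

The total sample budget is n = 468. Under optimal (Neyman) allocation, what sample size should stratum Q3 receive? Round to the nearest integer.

Neyman allocation: n_h = n · N_h S_h / Σ N_i S_i, with n = 468.
  stratum Q1: N_h·S_h = 1100·14.10 = 15510.00
  stratum Q2: N_h·S_h = 920·84.87 = 78080.40
  stratum Q3: N_h·S_h = 340·82.97 = 28209.80
  stratum Q4: N_h·S_h = 720·49.43 = 35589.60
Σ N_h S_h = 157389.80
n for stratum Q3 = 468·28209.80/157389.80 = 83.882 → 84

84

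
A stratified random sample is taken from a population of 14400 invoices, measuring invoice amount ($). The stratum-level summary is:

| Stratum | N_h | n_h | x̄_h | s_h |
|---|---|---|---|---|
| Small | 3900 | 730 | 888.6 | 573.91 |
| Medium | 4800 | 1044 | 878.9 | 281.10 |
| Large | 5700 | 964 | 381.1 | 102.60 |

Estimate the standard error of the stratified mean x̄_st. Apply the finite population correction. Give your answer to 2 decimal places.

SE(x̄_st) ≈ 5.91

V̂(x̄_st) = Σ W_h² (1 − n_h/N_h) s_h²/n_h, with W_h = N_h/N and N = 14400:
  stratum Small: (3900/14400)²·(1 − 730/3900)·573.91²/730 = 26.9007
  stratum Medium: (4800/14400)²·(1 − 1044/4800)·281.10²/1044 = 6.58056
  stratum Large: (5700/14400)²·(1 − 964/5700)·102.60²/964 = 1.42161
V̂(x̄_st) = 34.9029
SE(x̄_st) = √34.9029 = 5.90787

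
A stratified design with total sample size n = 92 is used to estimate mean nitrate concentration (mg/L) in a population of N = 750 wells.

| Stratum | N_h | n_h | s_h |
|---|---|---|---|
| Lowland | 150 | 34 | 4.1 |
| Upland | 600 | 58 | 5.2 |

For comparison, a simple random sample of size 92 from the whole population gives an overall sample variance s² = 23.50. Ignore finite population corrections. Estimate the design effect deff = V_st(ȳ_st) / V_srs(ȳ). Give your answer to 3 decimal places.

V̂(ȳ_st) = Σ W_h² s_h²/n_h, with W_h = N_h/N and N = 750:
  stratum Lowland: (150/750)²·4.1²/34 = 0.0197765
  stratum Upland: (600/750)²·5.2²/58 = 0.298372
V_st = 0.318149
V_srs = s²/n = 23.50/92 = 0.255435
deff = V_st / V_srs = 0.318149/0.255435 = 1.2455

deff ≈ 1.246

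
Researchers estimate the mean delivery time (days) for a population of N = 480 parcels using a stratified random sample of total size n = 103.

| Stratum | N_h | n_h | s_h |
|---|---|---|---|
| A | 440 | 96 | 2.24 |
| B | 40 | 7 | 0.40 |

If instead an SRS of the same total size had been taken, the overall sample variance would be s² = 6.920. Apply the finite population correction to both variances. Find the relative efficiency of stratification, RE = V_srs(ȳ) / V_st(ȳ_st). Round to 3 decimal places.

V̂(ȳ_st) = Σ W_h² (1 − n_h/N_h) s_h²/n_h, with W_h = N_h/N and N = 480:
  stratum A: (440/480)²·(1 − 96/440)·2.24²/96 = 0.0343363
  stratum B: (40/480)²·(1 − 7/40)·0.40²/7 = 0.000130952
V_st = 0.0344672
V_srs = (1 − 103/480)·6.920/103 = 0.0527678
Relative efficiency = V_srs / V_st = 0.0527678/0.0344672 = 1.5310

RE ≈ 1.531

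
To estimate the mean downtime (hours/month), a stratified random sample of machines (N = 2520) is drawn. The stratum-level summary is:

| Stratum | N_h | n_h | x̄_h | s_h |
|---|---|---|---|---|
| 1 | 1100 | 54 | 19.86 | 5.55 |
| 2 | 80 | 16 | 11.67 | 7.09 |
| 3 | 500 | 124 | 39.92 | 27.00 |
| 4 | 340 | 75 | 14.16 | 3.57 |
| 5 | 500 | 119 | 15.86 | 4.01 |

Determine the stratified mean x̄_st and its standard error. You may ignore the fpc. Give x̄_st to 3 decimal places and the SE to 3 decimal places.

x̄_st = Σ W_h x̄_h = (1100·19.86 + 80·11.67 + 500·39.92 + 340·14.16 + 500·15.86)/2520 = 22.01746
V̂(x̄_st) = Σ W_h² s_h²/n_h, with W_h = N_h/N and N = 2520:
  stratum 1: (1100/2520)²·5.55²/54 = 0.108687
  stratum 2: (80/2520)²·7.09²/16 = 0.0031663
  stratum 3: (500/2520)²·27.00²/124 = 0.231443
  stratum 4: (340/2520)²·3.57²/75 = 0.00309337
  stratum 5: (500/2520)²·4.01²/119 = 0.00531962
V̂(x̄_st) = 0.351709
SE(x̄_st) = √0.351709 = 0.593051

x̄_st ≈ 22.017, SE ≈ 0.593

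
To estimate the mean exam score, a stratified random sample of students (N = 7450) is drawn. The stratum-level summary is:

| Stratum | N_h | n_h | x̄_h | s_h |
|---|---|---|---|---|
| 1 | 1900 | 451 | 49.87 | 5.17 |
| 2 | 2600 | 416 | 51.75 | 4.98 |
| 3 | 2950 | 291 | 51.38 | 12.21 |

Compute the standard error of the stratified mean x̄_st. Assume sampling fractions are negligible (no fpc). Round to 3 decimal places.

V̂(x̄_st) = Σ W_h² s_h²/n_h, with W_h = N_h/N and N = 7450:
  stratum 1: (1900/7450)²·5.17²/451 = 0.00385478
  stratum 2: (2600/7450)²·4.98²/416 = 0.00726105
  stratum 3: (2950/7450)²·12.21²/291 = 0.0803285
V̂(x̄_st) = 0.0914444
SE(x̄_st) = √0.0914444 = 0.302398

SE(x̄_st) ≈ 0.302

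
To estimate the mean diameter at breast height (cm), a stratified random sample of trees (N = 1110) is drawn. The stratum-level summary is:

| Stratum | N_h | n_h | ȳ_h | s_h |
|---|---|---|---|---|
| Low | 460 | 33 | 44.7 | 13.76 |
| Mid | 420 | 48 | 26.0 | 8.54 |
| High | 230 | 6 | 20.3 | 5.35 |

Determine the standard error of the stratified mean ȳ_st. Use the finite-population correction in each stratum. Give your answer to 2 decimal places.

SE(ȳ_st) ≈ 1.14

V̂(ȳ_st) = Σ W_h² (1 − n_h/N_h) s_h²/n_h, with W_h = N_h/N and N = 1110:
  stratum Low: (460/1110)²·(1 − 33/460)·13.76²/33 = 0.914666
  stratum Mid: (420/1110)²·(1 − 48/420)·8.54²/48 = 0.192673
  stratum High: (230/1110)²·(1 − 6/230)·5.35²/6 = 0.199474
V̂(ȳ_st) = 1.30681
SE(ȳ_st) = √1.30681 = 1.14316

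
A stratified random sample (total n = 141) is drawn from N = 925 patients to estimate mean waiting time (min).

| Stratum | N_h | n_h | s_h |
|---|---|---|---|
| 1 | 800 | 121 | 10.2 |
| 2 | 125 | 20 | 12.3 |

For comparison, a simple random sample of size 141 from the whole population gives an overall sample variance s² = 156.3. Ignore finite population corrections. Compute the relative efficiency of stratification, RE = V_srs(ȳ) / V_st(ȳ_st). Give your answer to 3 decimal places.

V̂(ȳ_st) = Σ W_h² s_h²/n_h, with W_h = N_h/N and N = 925:
  stratum 1: (800/925)²·10.2²/121 = 0.643149
  stratum 2: (125/925)²·12.3²/20 = 0.138139
V_st = 0.781288
V_srs = s²/n = 156.3/141 = 1.10851
Relative efficiency = V_srs / V_st = 1.10851/0.781288 = 1.4188

RE ≈ 1.419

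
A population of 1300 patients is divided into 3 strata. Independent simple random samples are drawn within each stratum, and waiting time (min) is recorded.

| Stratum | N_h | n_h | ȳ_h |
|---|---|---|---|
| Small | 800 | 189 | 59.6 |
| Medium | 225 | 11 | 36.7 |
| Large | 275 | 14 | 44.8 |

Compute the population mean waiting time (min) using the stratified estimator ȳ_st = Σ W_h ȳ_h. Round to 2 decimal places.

ȳ_st ≈ 52.51

N = Σ N_h = 1300. Stratum weights W_h = N_h/N.
ȳ_st = (800·59.6 + 225·36.7 + 275·44.8) / 1300 = 52.5058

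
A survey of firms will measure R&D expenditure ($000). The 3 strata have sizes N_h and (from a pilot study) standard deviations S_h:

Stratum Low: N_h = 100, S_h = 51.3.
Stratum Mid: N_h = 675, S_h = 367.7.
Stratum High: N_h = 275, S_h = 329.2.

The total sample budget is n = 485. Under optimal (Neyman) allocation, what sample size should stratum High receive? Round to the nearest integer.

Neyman allocation: n_h = n · N_h S_h / Σ N_i S_i, with n = 485.
  stratum Low: N_h·S_h = 100·51.3 = 5130.00
  stratum Mid: N_h·S_h = 675·367.7 = 248197.50
  stratum High: N_h·S_h = 275·329.2 = 90530.00
Σ N_h S_h = 343857.50
n for stratum High = 485·90530.00/343857.50 = 127.690 → 128

128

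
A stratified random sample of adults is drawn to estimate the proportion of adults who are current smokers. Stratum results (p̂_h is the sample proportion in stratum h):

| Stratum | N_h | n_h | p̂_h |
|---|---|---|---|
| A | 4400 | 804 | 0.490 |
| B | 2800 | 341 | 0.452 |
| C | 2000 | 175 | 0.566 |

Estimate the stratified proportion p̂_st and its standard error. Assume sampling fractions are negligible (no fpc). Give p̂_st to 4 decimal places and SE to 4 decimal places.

p̂_st ≈ 0.4950, SE ≈ 0.0143

N = 9200; stratum weights W_h = N_h/N.
p̂_st = Σ W_h p̂_h = (4400·0.490 + 2800·0.452 + 2000·0.566)/9200 = 0.49496
V̂(p̂_st) = Σ W_h² p̂_h(1−p̂_h)/(n_h−1):
  stratum A: (4400/9200)²·0.490·0.510/803 = 7.11837e-05
  stratum B: (2800/9200)²·0.452·0.548/340 = 6.74808e-05
  stratum C: (2000/9200)²·0.566·0.434/174 = 6.67177e-05
V̂(p̂_st) = 0.000205382; SE = √V̂ = 0.0143312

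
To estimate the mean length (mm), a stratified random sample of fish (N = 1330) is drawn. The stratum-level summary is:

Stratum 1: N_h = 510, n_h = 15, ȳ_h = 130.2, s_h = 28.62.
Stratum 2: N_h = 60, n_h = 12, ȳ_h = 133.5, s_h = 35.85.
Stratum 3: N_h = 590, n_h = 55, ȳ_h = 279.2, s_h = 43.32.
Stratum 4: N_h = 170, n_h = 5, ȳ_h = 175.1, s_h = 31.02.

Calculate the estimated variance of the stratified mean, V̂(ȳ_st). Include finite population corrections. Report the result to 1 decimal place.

V̂(ȳ_st) = Σ W_h² (1 − n_h/N_h) s_h²/n_h, with W_h = N_h/N and N = 1330:
  stratum 1: (510/1330)²·(1 − 15/510)·28.62²/15 = 7.79328
  stratum 2: (60/1330)²·(1 − 12/60)·35.85²/12 = 0.174376
  stratum 3: (590/1330)²·(1 − 55/590)·43.32²/55 = 6.08859
  stratum 4: (170/1330)²·(1 − 5/170)·31.02²/5 = 3.05171
V̂(ȳ_st) = 17.108

V̂(ȳ_st) ≈ 17.1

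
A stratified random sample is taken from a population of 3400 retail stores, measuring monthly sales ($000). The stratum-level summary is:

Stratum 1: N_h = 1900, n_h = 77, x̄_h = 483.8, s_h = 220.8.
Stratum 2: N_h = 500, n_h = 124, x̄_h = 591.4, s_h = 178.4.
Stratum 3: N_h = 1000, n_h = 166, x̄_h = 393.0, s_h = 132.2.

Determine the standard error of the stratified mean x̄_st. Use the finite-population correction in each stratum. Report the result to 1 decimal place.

SE(x̄_st) ≈ 14.2

V̂(x̄_st) = Σ W_h² (1 − n_h/N_h) s_h²/n_h, with W_h = N_h/N and N = 3400:
  stratum 1: (1900/3400)²·(1 − 77/1900)·220.8²/77 = 189.71
  stratum 2: (500/3400)²·(1 − 124/500)·178.4²/124 = 4.17415
  stratum 3: (1000/3400)²·(1 − 166/1000)·132.2²/166 = 7.59562
V̂(x̄_st) = 201.48
SE(x̄_st) = √201.48 = 14.1944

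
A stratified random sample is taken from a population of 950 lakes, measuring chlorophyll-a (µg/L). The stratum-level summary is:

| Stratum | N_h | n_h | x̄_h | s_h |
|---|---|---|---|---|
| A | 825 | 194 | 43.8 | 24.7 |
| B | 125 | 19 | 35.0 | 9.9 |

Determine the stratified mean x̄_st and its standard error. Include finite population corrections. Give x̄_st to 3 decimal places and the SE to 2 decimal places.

x̄_st ≈ 42.642, SE ≈ 1.37

x̄_st = Σ W_h x̄_h = (825·43.8 + 125·35.0)/950 = 42.64211
V̂(x̄_st) = Σ W_h² (1 − n_h/N_h) s_h²/n_h, with W_h = N_h/N and N = 950:
  stratum A: (825/950)²·(1 − 194/825)·24.7²/194 = 1.81396
  stratum B: (125/950)²·(1 − 19/125)·9.9²/19 = 0.0757331
V̂(x̄_st) = 1.8897
SE(x̄_st) = √1.8897 = 1.37466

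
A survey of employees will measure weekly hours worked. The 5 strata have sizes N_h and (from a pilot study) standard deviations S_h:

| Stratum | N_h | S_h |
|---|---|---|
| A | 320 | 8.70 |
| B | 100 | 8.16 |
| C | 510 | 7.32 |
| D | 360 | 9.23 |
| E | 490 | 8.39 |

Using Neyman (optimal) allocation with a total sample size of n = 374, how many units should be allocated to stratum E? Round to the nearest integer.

Neyman allocation: n_h = n · N_h S_h / Σ N_i S_i, with n = 374.
  stratum A: N_h·S_h = 320·8.70 = 2784.00
  stratum B: N_h·S_h = 100·8.16 = 816.00
  stratum C: N_h·S_h = 510·7.32 = 3733.20
  stratum D: N_h·S_h = 360·9.23 = 3322.80
  stratum E: N_h·S_h = 490·8.39 = 4111.10
Σ N_h S_h = 14767.10
n for stratum E = 374·4111.10/14767.10 = 104.120 → 104

104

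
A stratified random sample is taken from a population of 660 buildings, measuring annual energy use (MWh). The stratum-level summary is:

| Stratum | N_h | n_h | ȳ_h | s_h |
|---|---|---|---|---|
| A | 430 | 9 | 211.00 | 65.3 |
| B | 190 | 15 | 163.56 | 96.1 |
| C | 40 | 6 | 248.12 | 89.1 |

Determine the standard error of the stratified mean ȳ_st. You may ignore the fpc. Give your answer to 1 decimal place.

SE(ȳ_st) ≈ 16.0

V̂(ȳ_st) = Σ W_h² s_h²/n_h, with W_h = N_h/N and N = 660:
  stratum A: (430/660)²·65.3²/9 = 201.11
  stratum B: (190/660)²·96.1²/15 = 51.024
  stratum C: (40/660)²·89.1²/6 = 4.86
V̂(ȳ_st) = 256.994
SE(ȳ_st) = √256.994 = 16.031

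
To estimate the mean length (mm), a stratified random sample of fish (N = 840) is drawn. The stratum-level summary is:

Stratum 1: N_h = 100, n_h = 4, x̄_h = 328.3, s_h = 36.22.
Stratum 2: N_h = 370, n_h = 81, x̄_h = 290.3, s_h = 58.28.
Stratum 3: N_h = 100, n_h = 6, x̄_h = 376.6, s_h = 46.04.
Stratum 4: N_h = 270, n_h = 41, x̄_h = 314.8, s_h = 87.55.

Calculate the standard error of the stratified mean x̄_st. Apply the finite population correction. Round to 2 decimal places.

SE(x̄_st) ≈ 5.65

V̂(x̄_st) = Σ W_h² (1 − n_h/N_h) s_h²/n_h, with W_h = N_h/N and N = 840:
  stratum 1: (100/840)²·(1 − 4/100)·36.22²/4 = 4.46221
  stratum 2: (370/840)²·(1 − 81/370)·58.28²/81 = 6.3547
  stratum 3: (100/840)²·(1 − 6/100)·46.04²/6 = 4.7064
  stratum 4: (270/840)²·(1 − 41/270)·87.55²/41 = 16.3821
V̂(x̄_st) = 31.9054
SE(x̄_st) = √31.9054 = 5.64849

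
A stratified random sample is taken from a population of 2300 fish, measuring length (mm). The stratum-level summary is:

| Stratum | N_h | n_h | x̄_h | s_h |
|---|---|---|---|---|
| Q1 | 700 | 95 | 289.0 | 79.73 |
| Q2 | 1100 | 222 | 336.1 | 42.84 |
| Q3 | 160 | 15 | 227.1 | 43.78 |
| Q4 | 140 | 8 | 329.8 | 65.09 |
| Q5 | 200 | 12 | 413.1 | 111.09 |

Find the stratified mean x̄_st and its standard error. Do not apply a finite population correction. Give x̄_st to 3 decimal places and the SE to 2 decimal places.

x̄_st = Σ W_h x̄_h = (700·289.0 + 1100·336.1 + 160·227.1 + 140·329.8 + 200·413.1)/2300 = 320.49478
V̂(x̄_st) = Σ W_h² s_h²/n_h, with W_h = N_h/N and N = 2300:
  stratum Q1: (700/2300)²·79.73²/95 = 6.19813
  stratum Q2: (1100/2300)²·42.84²/222 = 1.89093
  stratum Q3: (160/2300)²·43.78²/15 = 0.618364
  stratum Q4: (140/2300)²·65.09²/8 = 1.96218
  stratum Q5: (200/2300)²·111.09²/12 = 7.7763
V̂(x̄_st) = 18.4459
SE(x̄_st) = √18.4459 = 4.29487

x̄_st ≈ 320.495, SE ≈ 4.29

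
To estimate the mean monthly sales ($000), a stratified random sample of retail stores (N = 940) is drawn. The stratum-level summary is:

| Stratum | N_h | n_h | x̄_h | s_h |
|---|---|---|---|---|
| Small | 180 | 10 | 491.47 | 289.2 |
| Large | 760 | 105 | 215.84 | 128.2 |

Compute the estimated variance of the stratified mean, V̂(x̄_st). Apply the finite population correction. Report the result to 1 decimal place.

V̂(x̄_st) ≈ 377.8

V̂(x̄_st) = Σ W_h² (1 − n_h/N_h) s_h²/n_h, with W_h = N_h/N and N = 940:
  stratum Small: (180/940)²·(1 − 10/180)·289.2²/10 = 289.643
  stratum Large: (760/940)²·(1 − 105/760)·128.2²/105 = 88.1832
V̂(x̄_st) = 377.826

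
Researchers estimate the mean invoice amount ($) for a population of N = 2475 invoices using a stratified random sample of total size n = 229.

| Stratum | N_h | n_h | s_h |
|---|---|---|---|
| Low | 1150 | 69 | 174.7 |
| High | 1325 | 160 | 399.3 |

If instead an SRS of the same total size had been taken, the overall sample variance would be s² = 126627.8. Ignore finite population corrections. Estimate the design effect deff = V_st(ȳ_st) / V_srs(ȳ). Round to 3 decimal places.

V̂(ȳ_st) = Σ W_h² s_h²/n_h, with W_h = N_h/N and N = 2475:
  stratum Low: (1150/2475)²·174.7²/69 = 95.4953
  stratum High: (1325/2475)²·399.3²/160 = 285.601
V_st = 381.096
V_srs = s²/n = 126627.8/229 = 552.96
deff = V_st / V_srs = 381.096/552.96 = 0.6892

deff ≈ 0.689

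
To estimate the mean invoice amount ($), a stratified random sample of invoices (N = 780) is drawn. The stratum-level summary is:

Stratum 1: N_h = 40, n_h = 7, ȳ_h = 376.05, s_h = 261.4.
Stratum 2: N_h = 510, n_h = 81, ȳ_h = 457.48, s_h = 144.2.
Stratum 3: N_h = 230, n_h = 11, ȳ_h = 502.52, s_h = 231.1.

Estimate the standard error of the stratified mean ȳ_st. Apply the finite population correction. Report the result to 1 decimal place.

SE(ȳ_st) ≈ 22.7

V̂(ȳ_st) = Σ W_h² (1 − n_h/N_h) s_h²/n_h, with W_h = N_h/N and N = 780:
  stratum 1: (40/780)²·(1 − 7/40)·261.4²/7 = 21.1786
  stratum 2: (510/780)²·(1 − 81/510)·144.2²/81 = 92.3174
  stratum 3: (230/780)²·(1 − 11/230)·231.1²/11 = 401.967
V̂(ȳ_st) = 515.463
SE(ȳ_st) = √515.463 = 22.7038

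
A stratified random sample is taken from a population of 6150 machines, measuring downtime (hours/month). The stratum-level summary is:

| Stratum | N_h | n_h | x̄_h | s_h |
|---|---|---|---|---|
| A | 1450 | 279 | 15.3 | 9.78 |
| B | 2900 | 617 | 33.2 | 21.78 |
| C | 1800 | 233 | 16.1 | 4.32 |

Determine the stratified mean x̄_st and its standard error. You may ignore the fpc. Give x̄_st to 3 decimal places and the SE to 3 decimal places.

x̄_st = Σ W_h x̄_h = (1450·15.3 + 2900·33.2 + 1800·16.1)/6150 = 23.97480
V̂(x̄_st) = Σ W_h² s_h²/n_h, with W_h = N_h/N and N = 6150:
  stratum A: (1450/6150)²·9.78²/279 = 0.0190572
  stratum B: (2900/6150)²·21.78²/617 = 0.170953
  stratum C: (1800/6150)²·4.32²/233 = 0.0068613
V̂(x̄_st) = 0.196871
SE(x̄_st) = √0.196871 = 0.443702

x̄_st ≈ 23.975, SE ≈ 0.444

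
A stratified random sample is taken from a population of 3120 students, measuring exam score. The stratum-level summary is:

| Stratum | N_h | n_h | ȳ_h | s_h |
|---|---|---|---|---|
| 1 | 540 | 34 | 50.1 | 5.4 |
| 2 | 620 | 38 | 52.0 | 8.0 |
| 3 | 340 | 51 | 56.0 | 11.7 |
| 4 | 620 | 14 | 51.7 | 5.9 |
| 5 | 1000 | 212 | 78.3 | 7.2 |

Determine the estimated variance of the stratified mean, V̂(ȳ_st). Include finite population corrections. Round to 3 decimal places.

V̂(ȳ_st) ≈ 0.229

V̂(ȳ_st) = Σ W_h² (1 − n_h/N_h) s_h²/n_h, with W_h = N_h/N and N = 3120:
  stratum 1: (540/3120)²·(1 − 34/540)·5.4²/34 = 0.0240737
  stratum 2: (620/3120)²·(1 − 38/620)·8.0²/38 = 0.0624312
  stratum 3: (340/3120)²·(1 − 51/340)·11.7²/51 = 0.0270937
  stratum 4: (620/3120)²·(1 − 14/620)·5.9²/14 = 0.095969
  stratum 5: (1000/3120)²·(1 − 212/1000)·7.2²/212 = 0.0197946
V̂(ȳ_st) = 0.229362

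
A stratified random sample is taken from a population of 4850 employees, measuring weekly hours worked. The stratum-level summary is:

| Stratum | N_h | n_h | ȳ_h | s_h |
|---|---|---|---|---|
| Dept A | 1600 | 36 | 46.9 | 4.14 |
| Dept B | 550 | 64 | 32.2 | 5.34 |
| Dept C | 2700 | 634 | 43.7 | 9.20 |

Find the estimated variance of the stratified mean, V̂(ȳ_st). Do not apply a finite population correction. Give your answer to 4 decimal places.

V̂(ȳ_st) = Σ W_h² s_h²/n_h, with W_h = N_h/N and N = 4850:
  stratum Dept A: (1600/4850)²·4.14²/36 = 0.0518149
  stratum Dept B: (550/4850)²·5.34²/64 = 0.00572987
  stratum Dept C: (2700/4850)²·9.20²/634 = 0.0413743
V̂(ȳ_st) = 0.098919

V̂(ȳ_st) ≈ 0.0989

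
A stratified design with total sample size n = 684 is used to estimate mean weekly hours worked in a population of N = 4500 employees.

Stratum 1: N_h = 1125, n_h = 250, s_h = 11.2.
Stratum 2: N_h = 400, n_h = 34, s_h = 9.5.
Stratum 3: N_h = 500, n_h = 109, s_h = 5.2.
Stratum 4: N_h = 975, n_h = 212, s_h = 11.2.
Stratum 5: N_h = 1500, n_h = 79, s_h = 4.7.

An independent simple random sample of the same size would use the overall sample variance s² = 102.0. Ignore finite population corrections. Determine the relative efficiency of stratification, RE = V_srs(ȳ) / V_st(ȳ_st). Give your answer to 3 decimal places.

V̂(ȳ_st) = Σ W_h² s_h²/n_h, with W_h = N_h/N and N = 4500:
  stratum 1: (1125/4500)²·11.2²/250 = 0.03136
  stratum 2: (400/4500)²·9.5²/34 = 0.0209731
  stratum 3: (500/4500)²·5.2²/109 = 0.00306263
  stratum 4: (975/4500)²·11.2²/212 = 0.0277769
  stratum 5: (1500/4500)²·4.7²/79 = 0.0310689
V_st = 0.114242
V_srs = s²/n = 102.0/684 = 0.149123
Relative efficiency = V_srs / V_st = 0.149123/0.114242 = 1.3053

RE ≈ 1.305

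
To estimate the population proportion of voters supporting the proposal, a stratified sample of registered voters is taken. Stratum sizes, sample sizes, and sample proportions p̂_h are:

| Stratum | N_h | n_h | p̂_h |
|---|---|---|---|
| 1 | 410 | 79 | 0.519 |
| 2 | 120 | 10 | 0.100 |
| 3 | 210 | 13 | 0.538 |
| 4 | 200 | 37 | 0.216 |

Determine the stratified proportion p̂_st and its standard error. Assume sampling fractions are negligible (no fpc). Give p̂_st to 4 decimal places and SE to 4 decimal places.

N = 940; stratum weights W_h = N_h/N.
p̂_st = Σ W_h p̂_h = (410·0.519 + 120·0.100 + 210·0.538 + 200·0.216)/940 = 0.40529
V̂(p̂_st) = Σ W_h² p̂_h(1−p̂_h)/(n_h−1):
  stratum 1: (410/940)²·0.519·0.481/78 = 0.000608877
  stratum 2: (120/940)²·0.100·0.900/9 = 0.00016297
  stratum 3: (210/940)²·0.538·0.462/12 = 0.00103377
  stratum 4: (200/940)²·0.216·0.784/36 = 0.000212947
V̂(p̂_st) = 0.00201857; SE = √V̂ = 0.0449285

p̂_st ≈ 0.4053, SE ≈ 0.0449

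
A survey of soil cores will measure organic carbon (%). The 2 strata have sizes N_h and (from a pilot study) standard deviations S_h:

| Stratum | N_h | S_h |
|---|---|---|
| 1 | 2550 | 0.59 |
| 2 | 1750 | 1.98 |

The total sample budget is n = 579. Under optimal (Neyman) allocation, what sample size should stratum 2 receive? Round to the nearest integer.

Neyman allocation: n_h = n · N_h S_h / Σ N_i S_i, with n = 579.
  stratum 1: N_h·S_h = 2550·0.59 = 1504.50
  stratum 2: N_h·S_h = 1750·1.98 = 3465.00
Σ N_h S_h = 4969.50
n for stratum 2 = 579·3465.00/4969.50 = 403.710 → 404

404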